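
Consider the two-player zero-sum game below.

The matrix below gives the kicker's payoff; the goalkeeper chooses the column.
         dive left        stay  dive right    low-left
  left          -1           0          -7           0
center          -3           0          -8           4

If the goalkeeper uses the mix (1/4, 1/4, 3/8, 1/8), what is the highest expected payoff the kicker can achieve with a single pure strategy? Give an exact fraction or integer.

left: (-1)·(1/4) + (0)·(1/4) + (-7)·(3/8) + (0)·(1/8) = -23/8.
center: (-3)·(1/4) + (0)·(1/4) + (-8)·(3/8) + (4)·(1/8) = -13/4.
The best pure response is left with expected payoff -23/8.

-23/8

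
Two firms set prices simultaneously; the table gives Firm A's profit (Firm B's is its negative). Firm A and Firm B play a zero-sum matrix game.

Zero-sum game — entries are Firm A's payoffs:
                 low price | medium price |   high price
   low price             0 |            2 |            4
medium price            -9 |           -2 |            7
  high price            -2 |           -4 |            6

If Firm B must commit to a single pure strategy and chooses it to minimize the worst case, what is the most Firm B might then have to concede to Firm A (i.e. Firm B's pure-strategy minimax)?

0

The worst case (largest entry) in each column is low price: 0, medium price: 2, high price: 7.
The best (smallest) of these is 0.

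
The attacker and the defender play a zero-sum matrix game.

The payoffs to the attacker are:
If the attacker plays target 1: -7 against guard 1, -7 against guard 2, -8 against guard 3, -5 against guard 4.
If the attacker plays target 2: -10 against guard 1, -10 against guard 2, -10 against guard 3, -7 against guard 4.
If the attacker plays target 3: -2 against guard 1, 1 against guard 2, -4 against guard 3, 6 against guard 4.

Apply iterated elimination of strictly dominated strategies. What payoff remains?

Row target 2 is strictly dominated by row target 1 (-7>-10, -7>-10, -8>-10, -5>-7); eliminate target 2.
Row target 1 is strictly dominated by row target 3 (-2>-7, 1>-7, -4>-8, 6>-5); eliminate target 1.
Column guard 2 is strictly dominated by guard 1 for the defender (-2<1); eliminate guard 2.
Column guard 1 is strictly dominated by guard 3 for the defender (-4<-2); eliminate guard 1.
Column guard 4 is strictly dominated by guard 3 for the defender (-4<6); eliminate guard 4.
Only (target 3, guard 3) remains, with payoff -4.

-4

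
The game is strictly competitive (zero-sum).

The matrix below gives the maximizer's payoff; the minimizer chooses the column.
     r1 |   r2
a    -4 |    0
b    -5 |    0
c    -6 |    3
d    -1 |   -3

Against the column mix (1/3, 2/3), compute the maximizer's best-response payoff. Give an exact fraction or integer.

0

a: (-4)·(1/3) + (0)·(2/3) = -4/3.
b: (-5)·(1/3) + (0)·(2/3) = -5/3.
c: (-6)·(1/3) + (3)·(2/3) = 0.
d: (-1)·(1/3) + (-3)·(2/3) = -7/3.
The best pure response is c with expected payoff 0.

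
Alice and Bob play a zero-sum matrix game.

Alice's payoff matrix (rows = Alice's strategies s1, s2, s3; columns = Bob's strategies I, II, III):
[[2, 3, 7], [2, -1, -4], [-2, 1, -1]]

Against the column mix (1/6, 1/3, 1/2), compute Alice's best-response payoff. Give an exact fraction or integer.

s1: (2)·(1/6) + (3)·(1/3) + (7)·(1/2) = 29/6.
s2: (2)·(1/6) + (-1)·(1/3) + (-4)·(1/2) = -2.
s3: (-2)·(1/6) + (1)·(1/3) + (-1)·(1/2) = -1/2.
The best pure response is s1 with expected payoff 29/6.

29/6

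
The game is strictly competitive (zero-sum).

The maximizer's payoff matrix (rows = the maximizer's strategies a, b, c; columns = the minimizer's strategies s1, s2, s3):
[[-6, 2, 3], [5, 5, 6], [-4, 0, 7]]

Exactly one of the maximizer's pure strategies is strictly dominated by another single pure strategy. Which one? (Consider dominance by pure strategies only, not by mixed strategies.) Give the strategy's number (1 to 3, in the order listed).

Compare a with b: 5 > -6, 5 > 2, 6 > 3.
So b strictly dominates a for the maximizer; a is strictly dominated.

1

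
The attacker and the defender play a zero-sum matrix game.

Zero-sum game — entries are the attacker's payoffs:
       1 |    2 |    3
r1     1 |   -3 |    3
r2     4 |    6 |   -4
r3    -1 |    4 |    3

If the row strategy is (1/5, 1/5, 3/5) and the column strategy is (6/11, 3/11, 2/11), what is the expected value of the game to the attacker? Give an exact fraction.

73/55

Against (6/11, 3/11, 2/11), each row's expected payoff is r1: 3/11; r2: 34/11; r3: 12/11.
Taking the (1/5, 1/5, 3/5)-weighted average: (1/5)·(3/11) + (1/5)·(34/11) + (3/5)·(12/11) = 73/55.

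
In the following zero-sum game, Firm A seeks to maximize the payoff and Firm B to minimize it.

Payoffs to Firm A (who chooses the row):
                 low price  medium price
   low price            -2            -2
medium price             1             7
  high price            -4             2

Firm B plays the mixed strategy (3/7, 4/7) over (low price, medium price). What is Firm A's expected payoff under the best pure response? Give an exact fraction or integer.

31/7

low price: (-2)·(3/7) + (-2)·(4/7) = -2.
medium price: (1)·(3/7) + (7)·(4/7) = 31/7.
high price: (-4)·(3/7) + (2)·(4/7) = -4/7.
The best pure response is medium price with expected payoff 31/7.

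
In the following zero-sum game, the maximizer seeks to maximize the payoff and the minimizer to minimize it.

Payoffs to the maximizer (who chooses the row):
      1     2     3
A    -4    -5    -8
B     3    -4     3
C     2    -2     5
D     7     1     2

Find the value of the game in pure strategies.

1

Row minima: -8, -4, -2, 1 → the maximizer's maximin is 1.
Column maxima: 7, 1, 5 → the minimizer's minimax is 1.
They coincide at (D, 2), so the value is 1.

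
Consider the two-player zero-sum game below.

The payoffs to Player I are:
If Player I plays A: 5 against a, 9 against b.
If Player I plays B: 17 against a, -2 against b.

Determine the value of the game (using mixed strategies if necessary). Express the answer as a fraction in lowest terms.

163/23

Row minima are 5 and -2, so Player I's maximin is 5; column maxima are 17 and 9, so Player II's minimax is 9. These differ, so the equilibrium is in mixed strategies.
Let Player I play A with probability p. Player II is indifferent when 5p + 17(1−p) = 9p − 2(1−p), giving p = 19/23.
Let Player II play a with probability q. Player I is indifferent when 5q + 9(1−q) = 17q − 2(1−q), giving q = 11/23.
The value is 5·(11/23) + (9)·(12/23) = 163/23.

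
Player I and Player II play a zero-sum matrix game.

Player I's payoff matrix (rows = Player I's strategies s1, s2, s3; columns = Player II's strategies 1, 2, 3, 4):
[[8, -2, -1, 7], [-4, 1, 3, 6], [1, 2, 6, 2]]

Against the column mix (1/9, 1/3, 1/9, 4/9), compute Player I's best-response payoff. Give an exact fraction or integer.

29/9

s1: (8)·(1/9) + (-2)·(1/3) + (-1)·(1/9) + (7)·(4/9) = 29/9.
s2: (-4)·(1/9) + (1)·(1/3) + (3)·(1/9) + (6)·(4/9) = 26/9.
s3: (1)·(1/9) + (2)·(1/3) + (6)·(1/9) + (2)·(4/9) = 7/3.
The best pure response is s1 with expected payoff 29/9.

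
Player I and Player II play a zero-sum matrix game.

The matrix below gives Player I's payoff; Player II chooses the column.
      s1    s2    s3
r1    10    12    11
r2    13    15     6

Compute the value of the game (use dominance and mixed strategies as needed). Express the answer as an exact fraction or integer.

83/8

Column s2 is strictly dominated by s1 for Player II (it gives Player I more in every row).
The remaining 2×2 game on (r1, r2) × (s1, s3) has no saddle point. Let Player I play r1 with probability p; indifference gives 10p + 13(1−p) = 11p + 6(1−p), so p = 7/8.
Similarly Player II's optimal q on s1 is 5/8, and the value is 10·(5/8) + (11)·(3/8) = 83/8.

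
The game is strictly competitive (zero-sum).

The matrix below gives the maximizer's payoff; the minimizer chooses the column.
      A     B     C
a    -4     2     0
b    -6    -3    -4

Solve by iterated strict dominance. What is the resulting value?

Column B is strictly dominated by A for the minimizer (-4<2, -6<-3); eliminate B.
Row b is strictly dominated by row a (-4>-6, 0>-4); eliminate b.
Column C is strictly dominated by A for the minimizer (-4<0); eliminate C.
Only (a, A) remains, with payoff -4.

-4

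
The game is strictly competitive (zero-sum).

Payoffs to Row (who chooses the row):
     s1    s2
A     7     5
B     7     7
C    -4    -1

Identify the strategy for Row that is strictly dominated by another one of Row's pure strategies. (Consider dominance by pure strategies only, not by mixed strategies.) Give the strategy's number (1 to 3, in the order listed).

Compare C with A: 7 > -4, 5 > -1.
So A strictly dominates C for Row; C is strictly dominated.

3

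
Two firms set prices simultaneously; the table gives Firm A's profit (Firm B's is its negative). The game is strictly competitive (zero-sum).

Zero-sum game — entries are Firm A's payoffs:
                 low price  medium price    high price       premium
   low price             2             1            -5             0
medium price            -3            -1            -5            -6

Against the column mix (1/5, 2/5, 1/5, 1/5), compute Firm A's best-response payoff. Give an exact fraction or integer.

low price: (2)·(1/5) + (1)·(2/5) + (-5)·(1/5) + (0)·(1/5) = -1/5.
medium price: (-3)·(1/5) + (-1)·(2/5) + (-5)·(1/5) + (-6)·(1/5) = -16/5.
The best pure response is low price with expected payoff -1/5.

-1/5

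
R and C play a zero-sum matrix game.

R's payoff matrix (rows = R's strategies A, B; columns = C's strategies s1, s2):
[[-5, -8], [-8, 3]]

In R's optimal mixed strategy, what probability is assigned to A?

Row minima are -8 and -8, so R's maximin is -8; column maxima are -5 and 3, so C's minimax is -5. These differ, so the equilibrium is in mixed strategies.
Let R play A with probability p. C is indifferent when −5p − 8(1−p) = −8p + 3(1−p), giving p = 11/14.

11/14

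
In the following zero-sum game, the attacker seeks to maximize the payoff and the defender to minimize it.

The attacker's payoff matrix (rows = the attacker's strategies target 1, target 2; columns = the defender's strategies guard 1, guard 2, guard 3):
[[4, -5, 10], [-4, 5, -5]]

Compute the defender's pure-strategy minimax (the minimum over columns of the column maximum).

The worst case (largest entry) in each column is guard 1: 4, guard 2: 5, guard 3: 10.
The best (smallest) of these is 4.

4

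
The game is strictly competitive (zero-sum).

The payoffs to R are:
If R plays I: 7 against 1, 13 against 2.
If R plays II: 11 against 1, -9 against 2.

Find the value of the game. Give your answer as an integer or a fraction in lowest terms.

103/13

Row minima are 7 and -9, so R's maximin is 7; column maxima are 11 and 13, so C's minimax is 11. These differ, so the equilibrium is in mixed strategies.
Let R play I with probability p. C is indifferent when 7p + 11(1−p) = 13p − 9(1−p), giving p = 10/13.
Let C play 1 with probability q. R is indifferent when 7q + 13(1−q) = 11q − 9(1−q), giving q = 11/13.
The value is 7·(11/13) + (13)·(2/13) = 103/13.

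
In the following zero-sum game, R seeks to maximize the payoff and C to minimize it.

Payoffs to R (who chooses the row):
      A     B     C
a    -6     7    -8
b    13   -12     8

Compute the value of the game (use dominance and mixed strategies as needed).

Column A is strictly dominated by C for C (it gives R more in every row).
The remaining 2×2 game on (a, b) × (B, C) has no saddle point. Let R play a with probability p; indifference gives 7p − 12(1−p) = −8p + 8(1−p), so p = 4/7.
Similarly C's optimal q on B is 16/35, and the value is 7·(16/35) + (-8)·(19/35) = -8/7.

-8/7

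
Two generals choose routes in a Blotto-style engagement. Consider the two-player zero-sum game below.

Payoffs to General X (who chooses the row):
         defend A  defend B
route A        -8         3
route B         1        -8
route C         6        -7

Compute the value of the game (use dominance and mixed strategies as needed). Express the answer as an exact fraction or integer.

-19/12

Row route B is strictly dominated by row route C, so General X never plays it.
The remaining 2×2 game on (route A, route C) × (defend A, defend B) has no saddle point. Let General X play route A with probability p; indifference gives −8p + 6(1−p) = 3p − 7(1−p), so p = 13/24.
Similarly General Y's optimal q on defend A is 5/12, and the value is -8·(5/12) + (3)·(7/12) = -19/12.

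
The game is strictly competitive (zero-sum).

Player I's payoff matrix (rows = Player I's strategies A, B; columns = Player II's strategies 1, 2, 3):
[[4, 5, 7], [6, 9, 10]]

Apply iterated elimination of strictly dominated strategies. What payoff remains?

Row A is strictly dominated by row B (6>4, 9>5, 10>7); eliminate A.
Column 3 is strictly dominated by 1 for Player II (6<10); eliminate 3.
Column 2 is strictly dominated by 1 for Player II (6<9); eliminate 2.
Only (B, 1) remains, with payoff 6.

6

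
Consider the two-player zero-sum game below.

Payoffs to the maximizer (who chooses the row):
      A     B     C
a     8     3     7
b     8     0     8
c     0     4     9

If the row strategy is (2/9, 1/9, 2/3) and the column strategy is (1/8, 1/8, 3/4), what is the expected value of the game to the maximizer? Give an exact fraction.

Against (1/8, 1/8, 3/4), each row's expected payoff is a: 53/8; b: 7; c: 29/4.
Taking the (2/9, 1/9, 2/3)-weighted average: (2/9)·(53/8) + (1/9)·(7) + (2/3)·(29/4) = 85/12.

85/12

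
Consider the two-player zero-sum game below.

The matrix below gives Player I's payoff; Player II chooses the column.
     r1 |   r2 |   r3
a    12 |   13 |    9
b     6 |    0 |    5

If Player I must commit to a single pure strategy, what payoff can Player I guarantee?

The worst-case payoff for each row is a: 9, b: 0.
The best of these is 9.

9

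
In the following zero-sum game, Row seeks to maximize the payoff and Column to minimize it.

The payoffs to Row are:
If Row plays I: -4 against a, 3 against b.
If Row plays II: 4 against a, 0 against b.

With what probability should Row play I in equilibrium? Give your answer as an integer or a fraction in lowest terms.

4/11

Row minima are -4 and 0, so Row's maximin is 0; column maxima are 4 and 3, so Column's minimax is 3. These differ, so the equilibrium is in mixed strategies.
Let Row play I with probability p. Column is indifferent when −4p + 4(1−p) = 3p, giving p = 4/11.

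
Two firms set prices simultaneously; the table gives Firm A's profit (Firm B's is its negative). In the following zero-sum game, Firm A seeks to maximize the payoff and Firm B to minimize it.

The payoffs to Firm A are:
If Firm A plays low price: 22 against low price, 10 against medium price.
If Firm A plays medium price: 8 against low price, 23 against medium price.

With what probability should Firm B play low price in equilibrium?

Row minima are 10 and 8, so Firm A's maximin is 10; column maxima are 22 and 23, so Firm B's minimax is 22. These differ, so the equilibrium is in mixed strategies.
Let Firm B play low price with probability q. Firm A is indifferent when 22q + 10(1−q) = 8q + 23(1−q), giving q = 13/27.

13/27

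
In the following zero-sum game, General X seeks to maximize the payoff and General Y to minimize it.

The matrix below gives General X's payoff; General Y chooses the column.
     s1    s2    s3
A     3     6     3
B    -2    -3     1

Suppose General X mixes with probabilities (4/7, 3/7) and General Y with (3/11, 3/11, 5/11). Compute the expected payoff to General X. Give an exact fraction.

Against (3/11, 3/11, 5/11), each row's expected payoff is A: 42/11; B: -10/11.
Taking the (4/7, 3/7)-weighted average: (4/7)·(42/11) + (3/7)·(-10/11) = 138/77.

138/77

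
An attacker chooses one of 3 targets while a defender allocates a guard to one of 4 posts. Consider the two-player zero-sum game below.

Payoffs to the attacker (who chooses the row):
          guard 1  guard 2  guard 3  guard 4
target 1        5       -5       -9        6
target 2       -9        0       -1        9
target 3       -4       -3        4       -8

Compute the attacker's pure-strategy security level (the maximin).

-8

The worst-case payoff for each row is target 1: -9, target 2: -9, target 3: -8.
The best of these is -8.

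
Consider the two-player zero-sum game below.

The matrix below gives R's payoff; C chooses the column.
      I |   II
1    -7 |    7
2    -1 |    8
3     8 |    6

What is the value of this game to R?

70/11

Row 1 is strictly dominated by row 2, so R never plays it.
The remaining 2×2 game on (2, 3) × (I, II) has no saddle point. Let R play 2 with probability p; indifference gives −p + 8(1−p) = 8p + 6(1−p), so p = 2/11.
Similarly C's optimal q on I is 2/11, and the value is -1·(2/11) + (8)·(9/11) = 70/11.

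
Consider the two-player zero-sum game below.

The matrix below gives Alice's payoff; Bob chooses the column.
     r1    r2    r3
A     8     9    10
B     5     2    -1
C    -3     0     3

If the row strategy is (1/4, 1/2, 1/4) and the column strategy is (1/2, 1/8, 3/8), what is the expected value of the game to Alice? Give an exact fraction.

Against (1/2, 1/8, 3/8), each row's expected payoff is A: 71/8; B: 19/8; C: -3/8.
Taking the (1/4, 1/2, 1/4)-weighted average: (1/4)·(71/8) + (1/2)·(19/8) + (1/4)·(-3/8) = 53/16.

53/16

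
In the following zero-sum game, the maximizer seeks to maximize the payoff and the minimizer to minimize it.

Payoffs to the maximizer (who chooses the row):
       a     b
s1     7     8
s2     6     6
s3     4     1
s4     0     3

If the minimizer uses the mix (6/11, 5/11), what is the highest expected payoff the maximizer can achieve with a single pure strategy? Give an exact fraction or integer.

82/11

s1: (7)·(6/11) + (8)·(5/11) = 82/11.
s2: (6)·(6/11) + (6)·(5/11) = 6.
s3: (4)·(6/11) + (1)·(5/11) = 29/11.
s4: (0)·(6/11) + (3)·(5/11) = 15/11.
The best pure response is s1 with expected payoff 82/11.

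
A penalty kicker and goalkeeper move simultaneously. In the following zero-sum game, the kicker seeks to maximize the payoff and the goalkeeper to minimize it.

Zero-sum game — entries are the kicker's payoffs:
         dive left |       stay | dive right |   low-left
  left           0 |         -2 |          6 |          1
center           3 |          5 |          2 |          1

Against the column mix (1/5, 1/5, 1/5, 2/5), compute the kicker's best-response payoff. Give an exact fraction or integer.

left: (0)·(1/5) + (-2)·(1/5) + (6)·(1/5) + (1)·(2/5) = 6/5.
center: (3)·(1/5) + (5)·(1/5) + (2)·(1/5) + (1)·(2/5) = 12/5.
The best pure response is center with expected payoff 12/5.

12/5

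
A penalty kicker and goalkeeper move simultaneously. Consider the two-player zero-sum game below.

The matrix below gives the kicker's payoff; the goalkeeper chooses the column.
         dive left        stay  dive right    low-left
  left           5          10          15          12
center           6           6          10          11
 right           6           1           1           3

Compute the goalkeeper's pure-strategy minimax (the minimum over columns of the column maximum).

The worst case (largest entry) in each column is dive left: 6, stay: 10, dive right: 15, low-left: 12.
The best (smallest) of these is 6.

6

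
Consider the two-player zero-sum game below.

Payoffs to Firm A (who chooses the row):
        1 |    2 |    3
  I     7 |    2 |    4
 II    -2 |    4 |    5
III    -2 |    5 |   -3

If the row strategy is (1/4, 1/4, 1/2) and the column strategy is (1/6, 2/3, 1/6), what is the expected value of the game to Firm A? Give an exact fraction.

Against (1/6, 2/3, 1/6), each row's expected payoff is I: 19/6; II: 19/6; III: 5/2.
Taking the (1/4, 1/4, 1/2)-weighted average: (1/4)·(19/6) + (1/4)·(19/6) + (1/2)·(5/2) = 17/6.

17/6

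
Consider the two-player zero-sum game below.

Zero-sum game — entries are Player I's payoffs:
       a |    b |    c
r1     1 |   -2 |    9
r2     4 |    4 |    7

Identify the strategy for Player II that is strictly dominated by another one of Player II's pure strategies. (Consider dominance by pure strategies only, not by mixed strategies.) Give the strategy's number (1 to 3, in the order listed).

3

Player II prefers columns that give Player I less. Compare c with a: 1 < 9, 4 < 7.
So a strictly dominates c for Player II; c is strictly dominated.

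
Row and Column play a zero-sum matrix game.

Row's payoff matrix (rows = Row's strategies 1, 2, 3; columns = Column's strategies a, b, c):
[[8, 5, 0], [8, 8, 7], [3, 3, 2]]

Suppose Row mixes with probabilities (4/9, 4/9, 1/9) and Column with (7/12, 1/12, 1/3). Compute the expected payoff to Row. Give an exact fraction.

161/27

Against (7/12, 1/12, 1/3), each row's expected payoff is 1: 61/12; 2: 23/3; 3: 8/3.
Taking the (4/9, 4/9, 1/9)-weighted average: (4/9)·(61/12) + (4/9)·(23/3) + (1/9)·(8/3) = 161/27.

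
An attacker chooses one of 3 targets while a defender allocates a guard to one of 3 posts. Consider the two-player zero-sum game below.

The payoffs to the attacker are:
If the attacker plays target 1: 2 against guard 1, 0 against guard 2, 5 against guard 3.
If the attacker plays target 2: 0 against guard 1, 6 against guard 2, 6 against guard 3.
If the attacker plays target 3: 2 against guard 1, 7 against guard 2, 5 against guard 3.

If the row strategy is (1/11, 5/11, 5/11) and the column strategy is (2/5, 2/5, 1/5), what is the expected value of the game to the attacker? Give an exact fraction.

214/55

Against (2/5, 2/5, 1/5), each row's expected payoff is target 1: 9/5; target 2: 18/5; target 3: 23/5.
Taking the (1/11, 5/11, 5/11)-weighted average: (1/11)·(9/5) + (5/11)·(18/5) + (5/11)·(23/5) = 214/55.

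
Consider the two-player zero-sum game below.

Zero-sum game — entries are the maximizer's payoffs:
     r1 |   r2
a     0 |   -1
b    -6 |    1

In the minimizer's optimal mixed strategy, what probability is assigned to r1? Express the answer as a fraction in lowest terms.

1/4

Row minima are -1 and -6, so the maximizer's maximin is -1; column maxima are 0 and 1, so the minimizer's minimax is 0. These differ, so the equilibrium is in mixed strategies.
Let the minimizer play r1 with probability q. The maximizer is indifferent when −(1−q) = −6q + (1−q), giving q = 1/4.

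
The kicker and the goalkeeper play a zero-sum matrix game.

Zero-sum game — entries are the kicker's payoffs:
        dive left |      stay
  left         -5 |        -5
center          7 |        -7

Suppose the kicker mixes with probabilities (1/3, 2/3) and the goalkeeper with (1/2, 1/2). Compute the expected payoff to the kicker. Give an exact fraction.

Against (1/2, 1/2), each row's expected payoff is left: -5; center: 0.
Taking the (1/3, 2/3)-weighted average: (1/3)·(-5) + (2/3)·(0) = -5/3.

-5/3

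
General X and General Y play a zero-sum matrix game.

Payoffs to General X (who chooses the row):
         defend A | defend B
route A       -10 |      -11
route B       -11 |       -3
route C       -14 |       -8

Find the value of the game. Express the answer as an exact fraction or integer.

-91/9

Row route C is strictly dominated by row route B, so General X never plays it.
The remaining 2×2 game on (route A, route B) × (defend A, defend B) has no saddle point. Let General X play route A with probability p; indifference gives −10p − 11(1−p) = −11p − 3(1−p), so p = 8/9.
Similarly General Y's optimal q on defend A is 8/9, and the value is -10·(8/9) + (-11)·(1/9) = -91/9.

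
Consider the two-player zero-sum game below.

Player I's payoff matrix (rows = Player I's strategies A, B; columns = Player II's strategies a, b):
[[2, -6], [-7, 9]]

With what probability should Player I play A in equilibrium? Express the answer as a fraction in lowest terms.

Row minima are -6 and -7, so Player I's maximin is -6; column maxima are 2 and 9, so Player II's minimax is 2. These differ, so the equilibrium is in mixed strategies.
Let Player I play A with probability p. Player II is indifferent when 2p − 7(1−p) = −6p + 9(1−p), giving p = 2/3.

2/3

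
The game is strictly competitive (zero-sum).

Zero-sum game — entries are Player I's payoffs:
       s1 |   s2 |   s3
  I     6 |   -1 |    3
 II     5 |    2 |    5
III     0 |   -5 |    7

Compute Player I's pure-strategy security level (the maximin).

2

The worst-case payoff for each row is I: -1, II: 2, III: -5.
The best of these is 2.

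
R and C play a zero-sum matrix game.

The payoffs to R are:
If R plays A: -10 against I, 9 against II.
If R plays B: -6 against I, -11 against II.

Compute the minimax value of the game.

-41/6

Row minima are -10 and -11, so R's maximin is -10; column maxima are -6 and 9, so C's minimax is -6. These differ, so the equilibrium is in mixed strategies.
Let R play A with probability p. C is indifferent when −10p − 6(1−p) = 9p − 11(1−p), giving p = 5/24.
Let C play I with probability q. R is indifferent when −10q + 9(1−q) = −6q − 11(1−q), giving q = 5/6.
The value is -10·(5/6) + (9)·(1/6) = -41/6.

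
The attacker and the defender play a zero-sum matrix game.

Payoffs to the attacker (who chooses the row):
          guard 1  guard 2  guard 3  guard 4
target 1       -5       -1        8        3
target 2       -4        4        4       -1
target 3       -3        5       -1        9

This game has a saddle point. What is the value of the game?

-3

Row minima: -5, -4, -3 → the attacker's maximin is -3.
Column maxima: -3, 5, 8, 9 → the defender's minimax is -3.
They coincide at (target 3, guard 1), so the value is -3.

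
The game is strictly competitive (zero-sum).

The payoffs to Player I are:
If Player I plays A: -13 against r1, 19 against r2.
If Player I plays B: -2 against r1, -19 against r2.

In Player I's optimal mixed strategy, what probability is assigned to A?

Row minima are -13 and -19, so Player I's maximin is -13; column maxima are -2 and 19, so Player II's minimax is -2. These differ, so the equilibrium is in mixed strategies.
Let Player I play A with probability p. Player II is indifferent when −13p − 2(1−p) = 19p − 19(1−p), giving p = 17/49.

17/49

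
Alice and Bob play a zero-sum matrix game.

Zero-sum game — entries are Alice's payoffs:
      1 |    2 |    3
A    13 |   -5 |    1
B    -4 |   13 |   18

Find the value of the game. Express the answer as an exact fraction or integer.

Column 3 is strictly dominated by 2 for Bob (it gives Alice more in every row).
The remaining 2×2 game on (A, B) × (1, 2) has no saddle point. Let Alice play A with probability p; indifference gives 13p − 4(1−p) = −5p + 13(1−p), so p = 17/35.
Similarly Bob's optimal q on 1 is 18/35, and the value is 13·(18/35) + (-5)·(17/35) = 149/35.

149/35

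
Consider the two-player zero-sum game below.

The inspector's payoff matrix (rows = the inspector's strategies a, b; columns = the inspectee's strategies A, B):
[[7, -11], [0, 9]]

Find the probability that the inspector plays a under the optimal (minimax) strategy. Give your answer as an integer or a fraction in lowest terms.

Row minima are -11 and 0, so the inspector's maximin is 0; column maxima are 7 and 9, so the inspectee's minimax is 7. These differ, so the equilibrium is in mixed strategies.
Let the inspector play a with probability p. The inspectee is indifferent when 7p = −11p + 9(1−p), giving p = 1/3.

1/3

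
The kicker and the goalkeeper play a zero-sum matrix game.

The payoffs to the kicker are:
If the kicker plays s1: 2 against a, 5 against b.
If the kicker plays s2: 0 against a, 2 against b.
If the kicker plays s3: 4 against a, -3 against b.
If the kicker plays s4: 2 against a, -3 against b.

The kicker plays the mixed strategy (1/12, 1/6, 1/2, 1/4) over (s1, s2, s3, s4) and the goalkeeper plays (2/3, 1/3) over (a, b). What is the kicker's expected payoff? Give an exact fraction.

23/18

Against (2/3, 1/3), each row's expected payoff is s1: 3; s2: 2/3; s3: 5/3; s4: 1/3.
Taking the (1/12, 1/6, 1/2, 1/4)-weighted average: (1/12)·(3) + (1/6)·(2/3) + (1/2)·(5/3) + (1/4)·(1/3) = 23/18.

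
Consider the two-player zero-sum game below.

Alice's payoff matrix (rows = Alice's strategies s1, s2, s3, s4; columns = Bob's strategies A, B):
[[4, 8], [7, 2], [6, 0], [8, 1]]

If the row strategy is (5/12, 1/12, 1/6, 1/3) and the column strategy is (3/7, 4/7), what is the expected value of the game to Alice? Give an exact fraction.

397/84

Against (3/7, 4/7), each row's expected payoff is s1: 44/7; s2: 29/7; s3: 18/7; s4: 4.
Taking the (5/12, 1/12, 1/6, 1/3)-weighted average: (5/12)·(44/7) + (1/12)·(29/7) + (1/6)·(18/7) + (1/3)·(4) = 397/84.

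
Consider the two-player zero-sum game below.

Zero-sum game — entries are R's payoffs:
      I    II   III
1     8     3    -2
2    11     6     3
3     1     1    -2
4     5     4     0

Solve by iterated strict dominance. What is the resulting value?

3

Row 3 is strictly dominated by row 2 (11>1, 6>1, 3>-2); eliminate 3.
Row 1 is strictly dominated by row 2 (11>8, 6>3, 3>-2); eliminate 1.
Row 4 is strictly dominated by row 2 (11>5, 6>4, 3>0); eliminate 4.
Column I is strictly dominated by II for C (6<11); eliminate I.
Column II is strictly dominated by III for C (3<6); eliminate II.
Only (2, III) remains, with payoff 3.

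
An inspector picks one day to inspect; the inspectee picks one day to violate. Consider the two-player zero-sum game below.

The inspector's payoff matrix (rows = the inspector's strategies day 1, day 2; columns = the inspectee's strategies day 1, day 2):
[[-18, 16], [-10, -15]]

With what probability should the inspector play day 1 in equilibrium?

Row minima are -18 and -15, so the inspector's maximin is -15; column maxima are -10 and 16, so the inspectee's minimax is -10. These differ, so the equilibrium is in mixed strategies.
Let the inspector play day 1 with probability p. The inspectee is indifferent when −18p − 10(1−p) = 16p − 15(1−p), giving p = 5/39.

5/39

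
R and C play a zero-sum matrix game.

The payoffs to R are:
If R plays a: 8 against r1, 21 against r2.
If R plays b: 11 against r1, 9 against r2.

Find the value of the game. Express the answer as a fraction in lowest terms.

Row minima are 8 and 9, so R's maximin is 9; column maxima are 11 and 21, so C's minimax is 11. These differ, so the equilibrium is in mixed strategies.
Let R play a with probability p. C is indifferent when 8p + 11(1−p) = 21p + 9(1−p), giving p = 2/15.
Let C play r1 with probability q. R is indifferent when 8q + 21(1−q) = 11q + 9(1−q), giving q = 4/5.
The value is 8·(4/5) + (21)·(1/5) = 53/5.

53/5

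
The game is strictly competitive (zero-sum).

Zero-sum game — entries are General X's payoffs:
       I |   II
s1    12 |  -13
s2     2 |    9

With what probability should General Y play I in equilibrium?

Row minima are -13 and 2, so General X's maximin is 2; column maxima are 12 and 9, so General Y's minimax is 9. These differ, so the equilibrium is in mixed strategies.
Let General Y play I with probability q. General X is indifferent when 12q − 13(1−q) = 2q + 9(1−q), giving q = 11/16.

11/16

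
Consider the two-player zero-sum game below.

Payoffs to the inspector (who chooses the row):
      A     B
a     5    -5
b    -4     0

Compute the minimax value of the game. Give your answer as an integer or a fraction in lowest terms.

-10/7

Row minima are -5 and -4, so the inspector's maximin is -4; column maxima are 5 and 0, so the inspectee's minimax is 0. These differ, so the equilibrium is in mixed strategies.
Let the inspector play a with probability p. The inspectee is indifferent when 5p − 4(1−p) = −5p, giving p = 2/7.
Let the inspectee play A with probability q. The inspector is indifferent when 5q − 5(1−q) = −4q, giving q = 5/14.
The value is 5·(5/14) + (-5)·(9/14) = -10/7.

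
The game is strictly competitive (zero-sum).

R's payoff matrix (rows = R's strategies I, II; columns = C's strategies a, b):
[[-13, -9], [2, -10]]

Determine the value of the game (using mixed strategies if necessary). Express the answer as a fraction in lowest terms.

-37/4

Row minima are -13 and -10, so R's maximin is -10; column maxima are 2 and -9, so C's minimax is -9. These differ, so the equilibrium is in mixed strategies.
Let R play I with probability p. C is indifferent when −13p + 2(1−p) = −9p − 10(1−p), giving p = 3/4.
Let C play a with probability q. R is indifferent when −13q − 9(1−q) = 2q − 10(1−q), giving q = 1/16.
The value is -13·(1/16) + (-9)·(15/16) = -37/4.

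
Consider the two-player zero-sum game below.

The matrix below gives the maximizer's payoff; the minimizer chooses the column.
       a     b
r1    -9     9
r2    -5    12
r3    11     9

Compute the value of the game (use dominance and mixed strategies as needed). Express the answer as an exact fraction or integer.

Row r1 is strictly dominated by row r2, so the maximizer never plays it.
The remaining 2×2 game on (r2, r3) × (a, b) has no saddle point. Let the maximizer play r2 with probability p; indifference gives −5p + 11(1−p) = 12p + 9(1−p), so p = 2/19.
Similarly the minimizer's optimal q on a is 3/19, and the value is -5·(3/19) + (12)·(16/19) = 177/19.

177/19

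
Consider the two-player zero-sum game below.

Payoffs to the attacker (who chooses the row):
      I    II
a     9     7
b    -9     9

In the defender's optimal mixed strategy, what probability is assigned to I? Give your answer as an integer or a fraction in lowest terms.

1/10

Row minima are 7 and -9, so the attacker's maximin is 7; column maxima are 9 and 9, so the defender's minimax is 9. These differ, so the equilibrium is in mixed strategies.
Let the defender play I with probability q. The attacker is indifferent when 9q + 7(1−q) = −9q + 9(1−q), giving q = 1/10.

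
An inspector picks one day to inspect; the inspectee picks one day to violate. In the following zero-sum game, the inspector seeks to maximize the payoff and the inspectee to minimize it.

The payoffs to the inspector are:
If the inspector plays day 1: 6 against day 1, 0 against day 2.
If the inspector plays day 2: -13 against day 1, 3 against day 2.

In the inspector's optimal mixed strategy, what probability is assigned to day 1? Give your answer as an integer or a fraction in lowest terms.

Row minima are 0 and -13, so the inspector's maximin is 0; column maxima are 6 and 3, so the inspectee's minimax is 3. These differ, so the equilibrium is in mixed strategies.
Let the inspector play day 1 with probability p. The inspectee is indifferent when 6p − 13(1−p) = 3(1−p), giving p = 8/11.

8/11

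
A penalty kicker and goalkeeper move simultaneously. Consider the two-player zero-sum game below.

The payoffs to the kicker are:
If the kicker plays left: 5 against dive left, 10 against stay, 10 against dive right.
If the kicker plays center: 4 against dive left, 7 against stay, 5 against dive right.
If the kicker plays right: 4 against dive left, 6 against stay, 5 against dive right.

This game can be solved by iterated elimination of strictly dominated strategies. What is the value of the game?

Row right is strictly dominated by row left (5>4, 10>6, 10>5); eliminate right.
Row center is strictly dominated by row left (5>4, 10>7, 10>5); eliminate center.
Column stay is strictly dominated by dive left for the goalkeeper (5<10); eliminate stay.
Column dive right is strictly dominated by dive left for the goalkeeper (5<10); eliminate dive right.
Only (left, dive left) remains, with payoff 5.

5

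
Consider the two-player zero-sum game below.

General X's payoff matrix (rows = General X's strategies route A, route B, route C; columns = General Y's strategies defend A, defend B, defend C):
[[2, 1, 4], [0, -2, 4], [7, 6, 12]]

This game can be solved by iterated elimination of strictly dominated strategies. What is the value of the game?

Column defend A is strictly dominated by defend B for General Y (1<2, -2<0, 6<7); eliminate defend A.
Row route A is strictly dominated by row route C (6>1, 12>4); eliminate route A.
Column defend C is strictly dominated by defend B for General Y (-2<4, 6<12); eliminate defend C.
Row route B is strictly dominated by row route C (6>-2); eliminate route B.
Only (route C, defend B) remains, with payoff 6.

6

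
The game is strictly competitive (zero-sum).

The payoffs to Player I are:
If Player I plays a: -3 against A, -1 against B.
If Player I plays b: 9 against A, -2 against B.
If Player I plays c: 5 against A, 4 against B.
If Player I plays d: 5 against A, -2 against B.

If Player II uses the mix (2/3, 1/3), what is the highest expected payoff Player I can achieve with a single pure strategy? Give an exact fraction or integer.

16/3

a: (-3)·(2/3) + (-1)·(1/3) = -7/3.
b: (9)·(2/3) + (-2)·(1/3) = 16/3.
c: (5)·(2/3) + (4)·(1/3) = 14/3.
d: (5)·(2/3) + (-2)·(1/3) = 8/3.
The best pure response is b with expected payoff 16/3.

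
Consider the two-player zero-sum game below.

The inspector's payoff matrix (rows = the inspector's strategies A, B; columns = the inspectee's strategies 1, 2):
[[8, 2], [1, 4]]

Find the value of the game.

Row minima are 2 and 1, so the inspector's maximin is 2; column maxima are 8 and 4, so the inspectee's minimax is 4. These differ, so the equilibrium is in mixed strategies.
Let the inspector play A with probability p. The inspectee is indifferent when 8p + (1−p) = 2p + 4(1−p), giving p = 1/3.
Let the inspectee play 1 with probability q. The inspector is indifferent when 8q + 2(1−q) = q + 4(1−q), giving q = 2/9.
The value is 8·(2/9) + (2)·(7/9) = 10/3.

10/3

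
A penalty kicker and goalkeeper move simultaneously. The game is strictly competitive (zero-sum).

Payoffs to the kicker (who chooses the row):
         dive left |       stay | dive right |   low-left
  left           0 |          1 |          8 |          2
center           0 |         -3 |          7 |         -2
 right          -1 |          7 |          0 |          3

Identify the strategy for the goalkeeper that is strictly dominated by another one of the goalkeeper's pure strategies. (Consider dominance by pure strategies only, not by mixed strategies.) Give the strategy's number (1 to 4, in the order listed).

The goalkeeper prefers columns that give the kicker less. Compare dive right with dive left: 0 < 8, 0 < 7, -1 < 0.
So dive left strictly dominates dive right for the goalkeeper; dive right is strictly dominated.

3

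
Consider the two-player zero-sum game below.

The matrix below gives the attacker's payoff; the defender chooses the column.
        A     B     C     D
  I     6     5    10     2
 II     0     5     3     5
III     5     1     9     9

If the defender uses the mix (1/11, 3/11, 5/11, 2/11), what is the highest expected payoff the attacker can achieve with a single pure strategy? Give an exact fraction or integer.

75/11

I: (6)·(1/11) + (5)·(3/11) + (10)·(5/11) + (2)·(2/11) = 75/11.
II: (0)·(1/11) + (5)·(3/11) + (3)·(5/11) + (5)·(2/11) = 40/11.
III: (5)·(1/11) + (1)·(3/11) + (9)·(5/11) + (9)·(2/11) = 71/11.
The best pure response is I with expected payoff 75/11.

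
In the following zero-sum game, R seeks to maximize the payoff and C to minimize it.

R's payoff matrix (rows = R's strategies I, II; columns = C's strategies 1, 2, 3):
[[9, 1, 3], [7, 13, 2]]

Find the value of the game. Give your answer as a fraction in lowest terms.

37/13

Column 1 is strictly dominated by 3 for C (it gives R more in every row).
The remaining 2×2 game on (I, II) × (2, 3) has no saddle point. Let R play I with probability p; indifference gives p + 13(1−p) = 3p + 2(1−p), so p = 11/13.
Similarly C's optimal q on 2 is 1/13, and the value is 1·(1/13) + (3)·(12/13) = 37/13.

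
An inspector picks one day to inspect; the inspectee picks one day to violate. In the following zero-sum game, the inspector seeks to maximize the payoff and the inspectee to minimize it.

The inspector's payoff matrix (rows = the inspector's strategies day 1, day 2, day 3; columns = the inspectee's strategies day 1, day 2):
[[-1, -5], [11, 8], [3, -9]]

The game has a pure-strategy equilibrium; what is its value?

Row minima: -5, 8, -9 → the inspector's maximin is 8.
Column maxima: 11, 8 → the inspectee's minimax is 8.
They coincide at (day 2, day 2), so the value is 8.

8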